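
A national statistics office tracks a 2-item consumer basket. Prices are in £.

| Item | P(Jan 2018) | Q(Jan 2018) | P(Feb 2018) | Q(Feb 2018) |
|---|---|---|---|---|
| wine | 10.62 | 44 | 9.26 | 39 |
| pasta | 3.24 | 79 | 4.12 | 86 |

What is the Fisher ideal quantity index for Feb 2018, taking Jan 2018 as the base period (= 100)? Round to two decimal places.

96.70

Laspeyres component (base-period weights):
ΣP(Jan 2018)Q(Feb 2018) = 10.62×39 + 3.24×86 = 414.18 + 278.64 = 692.82
ΣP(Jan 2018)Q(Jan 2018) = 10.62×44 + 3.24×79 = 467.28 + 255.96 = 723.24
L = 692.82 / 723.24 × 100 = 95.7939
Paasche component (current-period weights):
ΣP(Feb 2018)Q(Feb 2018) = 9.26×39 + 4.12×86 = 361.14 + 354.32 = 715.46
ΣP(Feb 2018)Q(Jan 2018) = 9.26×44 + 4.12×79 = 407.44 + 325.48 = 732.92
P = 715.46 / 732.92 × 100 = 97.6177
Fisher = √(L × P) = √(95.7939 × 97.6177) = 96.7015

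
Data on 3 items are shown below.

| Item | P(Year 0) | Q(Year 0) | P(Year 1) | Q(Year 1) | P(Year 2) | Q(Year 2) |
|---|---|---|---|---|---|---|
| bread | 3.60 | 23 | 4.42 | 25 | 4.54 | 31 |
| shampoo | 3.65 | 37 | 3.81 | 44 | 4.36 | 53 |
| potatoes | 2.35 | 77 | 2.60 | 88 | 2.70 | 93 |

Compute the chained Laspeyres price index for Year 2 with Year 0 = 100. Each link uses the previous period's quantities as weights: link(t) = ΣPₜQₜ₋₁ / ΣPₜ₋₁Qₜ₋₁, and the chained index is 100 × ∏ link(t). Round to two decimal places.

118.93

Link Year 0→Year 1:
ΣP(Year 1)Q(Year 0) = 4.42×23 + 3.81×37 + 2.60×77 = 101.66 + 140.97 + 200.2 = 442.83
ΣP(Year 0)Q(Year 0) = 3.60×23 + 3.65×37 + 2.35×77 = 82.8 + 135.05 + 180.95 = 398.8
link = 442.83/398.8 = 1.110406
Link Year 1→Year 2:
ΣP(Year 2)Q(Year 1) = 4.54×25 + 4.36×44 + 2.70×88 = 113.5 + 191.84 + 237.6 = 542.94
ΣP(Year 1)Q(Year 1) = 4.42×25 + 3.81×44 + 2.60×88 = 110.5 + 167.64 + 228.8 = 506.94
link = 542.94/506.94 = 1.071014
Chained index = 100 × 1.110406 × 1.071014 = 118.9261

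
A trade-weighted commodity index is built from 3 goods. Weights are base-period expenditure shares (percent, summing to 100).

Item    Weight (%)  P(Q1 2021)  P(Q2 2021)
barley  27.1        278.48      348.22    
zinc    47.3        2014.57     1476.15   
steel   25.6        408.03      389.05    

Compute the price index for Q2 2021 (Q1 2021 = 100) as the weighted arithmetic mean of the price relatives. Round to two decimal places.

barley: 27.1 × (348.22/278.48) = 27.1 × 1.250431 = 33.8867
zinc: 47.3 × (1476.15/2014.57) = 47.3 × 0.732737 = 34.6585
steel: 25.6 × (389.05/408.03) = 25.6 × 0.953484 = 24.4092
Index = Σ wᵢ·(p₁ᵢ/p₀ᵢ) = 33.8867 + 34.6585 + 24.4092 = 92.9543

92.95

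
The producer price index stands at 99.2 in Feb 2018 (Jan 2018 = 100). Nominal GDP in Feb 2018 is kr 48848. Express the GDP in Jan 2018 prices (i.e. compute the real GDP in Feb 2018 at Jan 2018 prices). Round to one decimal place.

Real = Nominal ÷ (Index/100) = 48848 ÷ (99.2/100)
     = 48848 ÷ 0.992 = 49241.9355

49241.9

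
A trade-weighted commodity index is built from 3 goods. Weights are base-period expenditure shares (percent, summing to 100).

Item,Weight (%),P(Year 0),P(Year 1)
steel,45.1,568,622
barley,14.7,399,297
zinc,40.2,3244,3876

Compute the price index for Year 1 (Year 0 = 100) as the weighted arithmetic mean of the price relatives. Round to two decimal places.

108.36

steel: 45.1 × (622/568) = 45.1 × 1.095070 = 49.3877
barley: 14.7 × (297/399) = 14.7 × 0.744361 = 10.9421
zinc: 40.2 × (3876/3244) = 40.2 × 1.194821 = 48.0318
Index = Σ wᵢ·(p₁ᵢ/p₀ᵢ) = 49.3877 + 10.9421 + 48.0318 = 108.3616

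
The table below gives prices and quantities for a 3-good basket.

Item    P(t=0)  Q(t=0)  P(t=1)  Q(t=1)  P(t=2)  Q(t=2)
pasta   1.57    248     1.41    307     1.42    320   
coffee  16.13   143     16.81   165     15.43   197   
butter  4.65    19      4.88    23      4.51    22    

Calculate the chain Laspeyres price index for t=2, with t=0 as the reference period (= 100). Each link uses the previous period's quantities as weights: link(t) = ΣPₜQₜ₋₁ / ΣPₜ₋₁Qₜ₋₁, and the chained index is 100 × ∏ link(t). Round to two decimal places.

Link t=0→t=1:
ΣP(t=1)Q(t=0) = 1.41×248 + 16.81×143 + 4.88×19 = 349.68 + 2403.83 + 92.72 = 2846.23
ΣP(t=0)Q(t=0) = 1.57×248 + 16.13×143 + 4.65×19 = 389.36 + 2306.59 + 88.35 = 2784.3
link = 2846.23/2784.3 = 1.022243
Link t=1→t=2:
ΣP(t=2)Q(t=1) = 1.42×307 + 15.43×165 + 4.51×23 = 435.94 + 2545.95 + 103.73 = 3085.62
ΣP(t=1)Q(t=1) = 1.41×307 + 16.81×165 + 4.88×23 = 432.87 + 2773.65 + 112.24 = 3318.76
link = 3085.62/3318.76 = 0.929751
Chained index = 100 × 1.022243 × 0.929751 = 95.0431

95.04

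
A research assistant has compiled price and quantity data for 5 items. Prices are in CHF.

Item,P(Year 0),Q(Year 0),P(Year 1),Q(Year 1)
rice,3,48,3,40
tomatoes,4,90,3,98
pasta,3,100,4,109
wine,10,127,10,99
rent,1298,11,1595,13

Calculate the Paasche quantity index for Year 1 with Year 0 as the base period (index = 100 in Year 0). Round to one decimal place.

Paasche quantity index uses current-period prices as weights.
ΣP(Year 1)·Q(Year 1) = 3×40 + 3×98 + 4×109 + 10×99 + 1595×13 = 120 + 294 + 436 + 990 + 20735 = 22575
ΣP(Year 1)·Q(Year 0) = 3×48 + 3×90 + 4×100 + 10×127 + 1595×11 = 144 + 270 + 400 + 1270 + 17545 = 19629
Index = 22575 / 19629 × 100 = 115.0084

115.0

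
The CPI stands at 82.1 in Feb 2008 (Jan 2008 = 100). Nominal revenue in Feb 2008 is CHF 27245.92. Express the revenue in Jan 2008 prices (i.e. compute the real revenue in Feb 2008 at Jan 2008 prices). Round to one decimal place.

Real = Nominal ÷ (Index/100) = 27245.92 ÷ (82.1/100)
     = 27245.92 ÷ 0.821 = 33186.2607

33186.3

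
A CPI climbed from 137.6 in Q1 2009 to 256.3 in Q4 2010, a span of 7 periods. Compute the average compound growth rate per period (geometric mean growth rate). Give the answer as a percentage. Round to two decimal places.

Growth factor = (256.3/137.6)^(1/7) = (1.862645)^(1/7) = 1.092924
Growth rate = 1.092924 − 1 = 0.092924 = 9.2924%

9.29%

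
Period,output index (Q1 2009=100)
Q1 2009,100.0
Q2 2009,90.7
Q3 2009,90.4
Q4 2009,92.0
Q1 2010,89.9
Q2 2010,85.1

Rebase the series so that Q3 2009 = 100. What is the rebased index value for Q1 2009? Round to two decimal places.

110.62

Rebased(Q1 2009) = 100.0 / 90.4 × 100 = 110.6195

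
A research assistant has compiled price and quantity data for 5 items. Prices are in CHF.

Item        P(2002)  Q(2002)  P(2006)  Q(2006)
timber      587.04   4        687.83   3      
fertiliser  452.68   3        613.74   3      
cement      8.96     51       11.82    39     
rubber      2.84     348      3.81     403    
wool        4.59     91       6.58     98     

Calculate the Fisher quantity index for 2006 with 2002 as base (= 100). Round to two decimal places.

Laspeyres component (base-period weights):
ΣP(2002)Q(2006) = 587.04×3 + 452.68×3 + 8.96×39 + 2.84×403 + 4.59×98 = 1761.12 + 1358.04 + 349.44 + 1144.52 + 449.82 = 5062.94
ΣP(2002)Q(2002) = 587.04×4 + 452.68×3 + 8.96×51 + 2.84×348 + 4.59×91 = 2348.16 + 1358.04 + 456.96 + 988.32 + 417.69 = 5569.17
L = 5062.94 / 5569.17 × 100 = 90.9101
Paasche component (current-period weights):
ΣP(2006)Q(2006) = 687.83×3 + 613.74×3 + 11.82×39 + 3.81×403 + 6.58×98 = 2063.49 + 1841.22 + 460.98 + 1535.43 + 644.84 = 6545.96
ΣP(2006)Q(2002) = 687.83×4 + 613.74×3 + 11.82×51 + 3.81×348 + 6.58×91 = 2751.32 + 1841.22 + 602.82 + 1325.88 + 598.78 = 7120.02
P = 6545.96 / 7120.02 × 100 = 91.9374
Fisher = √(L × P) = √(90.9101 × 91.9374) = 91.4223

91.42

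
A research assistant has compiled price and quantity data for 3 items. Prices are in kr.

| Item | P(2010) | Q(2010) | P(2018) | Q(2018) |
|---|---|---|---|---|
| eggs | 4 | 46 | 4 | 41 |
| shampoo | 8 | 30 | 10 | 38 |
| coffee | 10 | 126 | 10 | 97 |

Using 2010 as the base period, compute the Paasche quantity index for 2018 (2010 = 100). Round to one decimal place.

86.8

Paasche quantity index uses current-period prices as weights.
ΣP(2018)·Q(2018) = 4×41 + 10×38 + 10×97 = 164 + 380 + 970 = 1514
ΣP(2018)·Q(2010) = 4×46 + 10×30 + 10×126 = 184 + 300 + 1260 = 1744
Index = 1514 / 1744 × 100 = 86.8119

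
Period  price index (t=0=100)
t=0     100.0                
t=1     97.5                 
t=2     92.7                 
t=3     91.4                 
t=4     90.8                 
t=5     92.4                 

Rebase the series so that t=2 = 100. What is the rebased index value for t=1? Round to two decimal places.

Rebased(t=1) = 97.5 / 92.7 × 100 = 105.1780

105.18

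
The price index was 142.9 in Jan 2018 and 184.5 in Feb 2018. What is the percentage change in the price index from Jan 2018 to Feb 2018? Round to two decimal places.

Change = (184.5 − 142.9) / 142.9 × 100
       = 41.6 / 142.9 × 100 = 29.1113%

29.11%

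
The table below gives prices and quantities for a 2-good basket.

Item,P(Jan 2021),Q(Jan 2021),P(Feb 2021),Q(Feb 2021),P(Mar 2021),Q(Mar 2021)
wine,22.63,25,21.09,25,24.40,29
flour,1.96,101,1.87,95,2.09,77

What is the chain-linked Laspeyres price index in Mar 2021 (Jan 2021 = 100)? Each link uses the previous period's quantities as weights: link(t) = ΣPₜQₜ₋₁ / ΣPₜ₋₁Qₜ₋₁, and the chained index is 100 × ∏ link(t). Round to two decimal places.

Link Jan 2021→Feb 2021:
ΣP(Feb 2021)Q(Jan 2021) = 21.09×25 + 1.87×101 = 527.25 + 188.87 = 716.12
ΣP(Jan 2021)Q(Jan 2021) = 22.63×25 + 1.96×101 = 565.75 + 197.96 = 763.71
link = 716.12/763.71 = 0.937686
Link Feb 2021→Mar 2021:
ΣP(Mar 2021)Q(Feb 2021) = 24.40×25 + 2.09×95 = 610 + 198.55 = 808.55
ΣP(Feb 2021)Q(Feb 2021) = 21.09×25 + 1.87×95 = 527.25 + 177.65 = 704.9
link = 808.55/704.9 = 1.147042
Chained index = 100 × 0.937686 × 1.147042 = 107.5565

107.56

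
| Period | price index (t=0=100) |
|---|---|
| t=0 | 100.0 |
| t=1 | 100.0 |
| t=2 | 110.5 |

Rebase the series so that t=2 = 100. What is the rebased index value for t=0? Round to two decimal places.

Rebased(t=0) = 100.0 / 110.5 × 100 = 90.4977

90.50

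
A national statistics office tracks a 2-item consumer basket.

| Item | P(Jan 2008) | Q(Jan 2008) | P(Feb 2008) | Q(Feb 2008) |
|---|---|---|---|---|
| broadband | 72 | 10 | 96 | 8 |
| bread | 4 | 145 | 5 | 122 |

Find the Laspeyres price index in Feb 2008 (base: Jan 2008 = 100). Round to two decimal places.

129.62

Laspeyres price index uses base-period quantities as weights.
ΣP(Feb 2008)·Q(Jan 2008) = 96×10 + 5×145 = 960 + 725 = 1685
ΣP(Jan 2008)·Q(Jan 2008) = 72×10 + 4×145 = 720 + 580 = 1300
Index = 1685 / 1300 × 100 = 129.6154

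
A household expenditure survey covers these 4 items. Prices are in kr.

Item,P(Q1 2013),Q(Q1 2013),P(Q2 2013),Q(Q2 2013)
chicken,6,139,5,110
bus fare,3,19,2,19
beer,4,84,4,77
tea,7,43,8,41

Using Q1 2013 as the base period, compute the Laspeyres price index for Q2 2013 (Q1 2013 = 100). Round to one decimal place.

Laspeyres price index uses base-period quantities as weights.
ΣP(Q2 2013)·Q(Q1 2013) = 5×139 + 2×19 + 4×84 + 8×43 = 695 + 38 + 336 + 344 = 1413
ΣP(Q1 2013)·Q(Q1 2013) = 6×139 + 3×19 + 4×84 + 7×43 = 834 + 57 + 336 + 301 = 1528
Index = 1413 / 1528 × 100 = 92.4738

92.5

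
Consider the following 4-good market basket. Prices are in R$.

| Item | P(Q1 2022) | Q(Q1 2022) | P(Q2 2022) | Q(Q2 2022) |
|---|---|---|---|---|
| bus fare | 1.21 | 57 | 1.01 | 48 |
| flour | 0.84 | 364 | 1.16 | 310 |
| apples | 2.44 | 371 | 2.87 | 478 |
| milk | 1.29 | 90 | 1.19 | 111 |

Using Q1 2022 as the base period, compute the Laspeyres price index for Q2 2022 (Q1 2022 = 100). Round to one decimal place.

118.3

Laspeyres price index uses base-period quantities as weights.
ΣP(Q2 2022)·Q(Q1 2022) = 1.01×57 + 1.16×364 + 2.87×371 + 1.19×90 = 57.57 + 422.24 + 1064.77 + 107.1 = 1651.68
ΣP(Q1 2022)·Q(Q1 2022) = 1.21×57 + 0.84×364 + 2.44×371 + 1.29×90 = 68.97 + 305.76 + 905.24 + 116.1 = 1396.07
Index = 1651.68 / 1396.07 × 100 = 118.3093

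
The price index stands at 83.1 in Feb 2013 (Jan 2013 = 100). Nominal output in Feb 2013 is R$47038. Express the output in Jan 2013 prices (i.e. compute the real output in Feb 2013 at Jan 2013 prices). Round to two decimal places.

Real = Nominal ÷ (Index/100) = 47038 ÷ (83.1/100)
     = 47038 ÷ 0.831 = 56604.0915

56604.09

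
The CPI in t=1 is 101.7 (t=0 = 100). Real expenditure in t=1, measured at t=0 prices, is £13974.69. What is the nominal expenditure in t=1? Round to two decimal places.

Nominal = Real × (Index/100) = 13974.69 × (101.7/100)
        = 13974.69 × 1.017 = 14212.2597

14212.26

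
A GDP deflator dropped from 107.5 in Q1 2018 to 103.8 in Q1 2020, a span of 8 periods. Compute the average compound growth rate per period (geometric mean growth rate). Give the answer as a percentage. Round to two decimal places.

Growth factor = (103.8/107.5)^(1/8) = (0.965581)^(1/8) = 0.995631
Growth rate = 0.995631 − 1 = -0.004369 = -0.4369%

-0.44%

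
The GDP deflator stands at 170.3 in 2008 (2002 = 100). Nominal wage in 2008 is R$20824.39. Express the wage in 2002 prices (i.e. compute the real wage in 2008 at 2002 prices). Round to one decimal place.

12228.1

Real = Nominal ÷ (Index/100) = 20824.39 ÷ (170.3/100)
     = 20824.39 ÷ 1.703 = 12228.0622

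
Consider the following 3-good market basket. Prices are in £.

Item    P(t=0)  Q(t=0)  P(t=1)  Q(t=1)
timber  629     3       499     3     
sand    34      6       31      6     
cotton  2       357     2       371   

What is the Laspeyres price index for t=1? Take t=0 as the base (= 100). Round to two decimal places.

85.45

Laspeyres price index uses base-period quantities as weights.
ΣP(t=1)·Q(t=0) = 499×3 + 31×6 + 2×357 = 1497 + 186 + 714 = 2397
ΣP(t=0)·Q(t=0) = 629×3 + 34×6 + 2×357 = 1887 + 204 + 714 = 2805
Index = 2397 / 2805 × 100 = 85.4545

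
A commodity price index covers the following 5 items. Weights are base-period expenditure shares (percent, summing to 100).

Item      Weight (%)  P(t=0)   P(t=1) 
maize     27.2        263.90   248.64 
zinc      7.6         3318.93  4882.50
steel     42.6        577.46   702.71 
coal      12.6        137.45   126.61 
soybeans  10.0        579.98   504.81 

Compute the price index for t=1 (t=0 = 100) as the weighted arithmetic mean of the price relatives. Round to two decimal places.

maize: 27.2 × (248.64/263.90) = 27.2 × 0.942175 = 25.6272
zinc: 7.6 × (4882.50/3318.93) = 7.6 × 1.471107 = 11.1804
steel: 42.6 × (702.71/577.46) = 42.6 × 1.216898 = 51.8399
coal: 12.6 × (126.61/137.45) = 12.6 × 0.921135 = 11.6063
soybeans: 10.0 × (504.81/579.98) = 10.0 × 0.870392 = 8.7039
Index = Σ wᵢ·(p₁ᵢ/p₀ᵢ) = 25.6272 + 11.1804 + 51.8399 + 11.6063 + 8.7039 = 108.9577

108.96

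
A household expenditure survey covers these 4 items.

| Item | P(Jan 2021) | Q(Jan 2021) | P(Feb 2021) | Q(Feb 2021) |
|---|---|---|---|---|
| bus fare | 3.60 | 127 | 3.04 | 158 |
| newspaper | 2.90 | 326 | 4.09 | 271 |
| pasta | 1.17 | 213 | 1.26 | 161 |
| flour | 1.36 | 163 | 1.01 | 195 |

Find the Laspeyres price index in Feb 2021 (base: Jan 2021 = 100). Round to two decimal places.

114.89

Laspeyres price index uses base-period quantities as weights.
ΣP(Feb 2021)·Q(Jan 2021) = 3.04×127 + 4.09×326 + 1.26×213 + 1.01×163 = 386.08 + 1333.34 + 268.38 + 164.63 = 2152.43
ΣP(Jan 2021)·Q(Jan 2021) = 3.60×127 + 2.90×326 + 1.17×213 + 1.36×163 = 457.2 + 945.4 + 249.21 + 221.68 = 1873.49
Index = 2152.43 / 1873.49 × 100 = 114.8888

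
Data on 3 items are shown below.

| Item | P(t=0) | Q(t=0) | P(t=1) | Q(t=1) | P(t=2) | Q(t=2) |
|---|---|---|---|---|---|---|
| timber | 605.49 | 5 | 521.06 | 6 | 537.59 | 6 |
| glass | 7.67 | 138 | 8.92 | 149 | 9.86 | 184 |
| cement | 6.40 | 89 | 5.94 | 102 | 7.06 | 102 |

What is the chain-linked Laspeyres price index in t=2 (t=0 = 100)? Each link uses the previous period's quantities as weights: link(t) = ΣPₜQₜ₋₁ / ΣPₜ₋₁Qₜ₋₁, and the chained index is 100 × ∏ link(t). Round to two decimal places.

Link t=0→t=1:
ΣP(t=1)Q(t=0) = 521.06×5 + 8.92×138 + 5.94×89 = 2605.3 + 1230.96 + 528.66 = 4364.92
ΣP(t=0)Q(t=0) = 605.49×5 + 7.67×138 + 6.40×89 = 3027.45 + 1058.46 + 569.6 = 4655.51
link = 4364.92/4655.51 = 0.937581
Link t=1→t=2:
ΣP(t=2)Q(t=1) = 537.59×6 + 9.86×149 + 7.06×102 = 3225.54 + 1469.14 + 720.12 = 5414.8
ΣP(t=1)Q(t=1) = 521.06×6 + 8.92×149 + 5.94×102 = 3126.36 + 1329.08 + 605.88 = 5061.32
link = 5414.8/5061.32 = 1.069839
Chained index = 100 × 0.937581 × 1.069839 = 100.3062

100.31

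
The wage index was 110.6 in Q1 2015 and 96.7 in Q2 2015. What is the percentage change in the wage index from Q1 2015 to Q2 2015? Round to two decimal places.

Change = (96.7 − 110.6) / 110.6 × 100
       = -13.9 / 110.6 × 100 = -12.5678%

-12.57%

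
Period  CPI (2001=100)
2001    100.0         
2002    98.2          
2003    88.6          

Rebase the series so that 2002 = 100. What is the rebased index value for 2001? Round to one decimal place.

101.8

Rebased(2001) = 100.0 / 98.2 × 100 = 101.8330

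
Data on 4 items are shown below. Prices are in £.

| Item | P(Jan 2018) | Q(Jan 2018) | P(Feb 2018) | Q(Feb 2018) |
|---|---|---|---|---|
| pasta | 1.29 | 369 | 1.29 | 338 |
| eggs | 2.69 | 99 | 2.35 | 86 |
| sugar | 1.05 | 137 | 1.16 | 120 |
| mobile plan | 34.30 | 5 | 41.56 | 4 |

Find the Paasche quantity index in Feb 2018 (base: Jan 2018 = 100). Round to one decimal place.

87.7

Paasche quantity index uses current-period prices as weights.
ΣP(Feb 2018)·Q(Feb 2018) = 1.29×338 + 2.35×86 + 1.16×120 + 41.56×4 = 436.02 + 202.1 + 139.2 + 166.24 = 943.56
ΣP(Feb 2018)·Q(Jan 2018) = 1.29×369 + 2.35×99 + 1.16×137 + 41.56×5 = 476.01 + 232.65 + 158.92 + 207.8 = 1075.38
Index = 943.56 / 1075.38 × 100 = 87.7420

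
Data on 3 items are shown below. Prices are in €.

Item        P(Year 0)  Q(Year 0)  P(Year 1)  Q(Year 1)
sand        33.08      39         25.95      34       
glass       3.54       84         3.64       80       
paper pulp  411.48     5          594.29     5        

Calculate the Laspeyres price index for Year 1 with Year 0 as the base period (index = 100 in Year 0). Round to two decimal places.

Laspeyres price index uses base-period quantities as weights.
ΣP(Year 1)·Q(Year 0) = 25.95×39 + 3.64×84 + 594.29×5 = 1012.05 + 305.76 + 2971.45 = 4289.26
ΣP(Year 0)·Q(Year 0) = 33.08×39 + 3.54×84 + 411.48×5 = 1290.12 + 297.36 + 2057.4 = 3644.88
Index = 4289.26 / 3644.88 × 100 = 117.6790

117.68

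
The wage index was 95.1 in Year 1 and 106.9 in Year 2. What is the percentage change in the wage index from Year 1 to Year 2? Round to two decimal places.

12.41%

Change = (106.9 − 95.1) / 95.1 × 100
       = 11.8 / 95.1 × 100 = 12.4080%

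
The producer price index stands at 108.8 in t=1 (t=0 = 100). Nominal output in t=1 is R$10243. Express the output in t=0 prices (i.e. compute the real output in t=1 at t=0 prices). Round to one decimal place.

9414.5

Real = Nominal ÷ (Index/100) = 10243 ÷ (108.8/100)
     = 10243 ÷ 1.088 = 9414.5221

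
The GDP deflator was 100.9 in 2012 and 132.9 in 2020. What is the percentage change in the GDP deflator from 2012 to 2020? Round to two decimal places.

Change = (132.9 − 100.9) / 100.9 × 100
       = 32.0 / 100.9 × 100 = 31.7146%

31.71%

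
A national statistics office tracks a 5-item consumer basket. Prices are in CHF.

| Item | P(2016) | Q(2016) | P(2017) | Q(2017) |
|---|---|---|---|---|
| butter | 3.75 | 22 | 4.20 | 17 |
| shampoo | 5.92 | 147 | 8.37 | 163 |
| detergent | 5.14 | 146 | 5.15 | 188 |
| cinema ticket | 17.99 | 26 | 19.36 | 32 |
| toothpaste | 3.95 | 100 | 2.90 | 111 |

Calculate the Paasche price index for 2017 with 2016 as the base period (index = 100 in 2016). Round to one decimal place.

Paasche price index uses current-period quantities as weights.
ΣP(2017)·Q(2017) = 4.20×17 + 8.37×163 + 5.15×188 + 19.36×32 + 2.90×111 = 71.4 + 1364.31 + 968.2 + 619.52 + 321.9 = 3345.33
ΣP(2016)·Q(2017) = 3.75×17 + 5.92×163 + 5.14×188 + 17.99×32 + 3.95×111 = 63.75 + 964.96 + 966.32 + 575.68 + 438.45 = 3009.16
Index = 3345.33 / 3009.16 × 100 = 111.1716

111.2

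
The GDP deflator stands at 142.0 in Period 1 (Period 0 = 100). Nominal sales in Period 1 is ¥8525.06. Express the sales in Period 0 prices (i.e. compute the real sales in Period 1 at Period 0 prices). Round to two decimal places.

6003.56

Real = Nominal ÷ (Index/100) = 8525.06 ÷ (142.0/100)
     = 8525.06 ÷ 1.420 = 6003.5634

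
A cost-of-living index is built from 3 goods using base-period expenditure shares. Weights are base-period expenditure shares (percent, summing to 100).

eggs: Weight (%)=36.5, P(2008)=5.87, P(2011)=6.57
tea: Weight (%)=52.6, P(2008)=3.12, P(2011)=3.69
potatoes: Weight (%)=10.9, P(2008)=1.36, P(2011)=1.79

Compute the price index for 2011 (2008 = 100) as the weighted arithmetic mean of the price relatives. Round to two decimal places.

eggs: 36.5 × (6.57/5.87) = 36.5 × 1.119250 = 40.8526
tea: 52.6 × (3.69/3.12) = 52.6 × 1.182692 = 62.2096
potatoes: 10.9 × (1.79/1.36) = 10.9 × 1.316176 = 14.3463
Index = Σ wᵢ·(p₁ᵢ/p₀ᵢ) = 40.8526 + 62.2096 + 14.3463 = 117.4086

117.41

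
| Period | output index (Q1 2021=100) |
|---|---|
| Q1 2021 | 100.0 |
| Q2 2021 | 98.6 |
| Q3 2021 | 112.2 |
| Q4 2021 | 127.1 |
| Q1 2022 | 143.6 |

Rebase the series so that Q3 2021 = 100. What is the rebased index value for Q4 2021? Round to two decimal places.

Rebased(Q4 2021) = 127.1 / 112.2 × 100 = 113.2799

113.28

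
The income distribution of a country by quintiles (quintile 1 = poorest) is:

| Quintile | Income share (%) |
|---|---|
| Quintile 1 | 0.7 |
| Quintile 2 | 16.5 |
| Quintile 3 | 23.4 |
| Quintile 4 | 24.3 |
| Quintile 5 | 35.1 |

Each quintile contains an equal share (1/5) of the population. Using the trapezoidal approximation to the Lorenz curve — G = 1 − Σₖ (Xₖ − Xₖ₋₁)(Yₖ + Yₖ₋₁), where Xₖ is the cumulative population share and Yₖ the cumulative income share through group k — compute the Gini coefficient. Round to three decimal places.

0.306

Cumulative income shares Yₖ: 0.0070, 0.1720, 0.4060, 0.6490, 1.0000
Σ (Xₖ−Xₖ₋₁)(Yₖ+Yₖ₋₁) = (1/5)(0.0070+0.0000) + (1/5)(0.1720+0.0070) + (1/5)(0.4060+0.1720) + (1/5)(0.6490+0.4060) + (1/5)(1.0000+0.6490)
  = 0.0014 + 0.0358 + 0.1156 + 0.2110 + 0.3298 = 0.6936
G = 1 − 0.6936 = 0.3064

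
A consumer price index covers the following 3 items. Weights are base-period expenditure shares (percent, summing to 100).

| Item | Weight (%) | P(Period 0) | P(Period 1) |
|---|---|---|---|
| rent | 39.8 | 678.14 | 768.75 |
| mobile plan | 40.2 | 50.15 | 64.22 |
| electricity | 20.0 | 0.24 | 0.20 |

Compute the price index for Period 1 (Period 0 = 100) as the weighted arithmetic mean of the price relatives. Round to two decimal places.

113.26

rent: 39.8 × (768.75/678.14) = 39.8 × 1.133615 = 45.1179
mobile plan: 40.2 × (64.22/50.15) = 40.2 × 1.280558 = 51.4784
electricity: 20.0 × (0.20/0.24) = 20.0 × 0.833333 = 16.6667
Index = Σ wᵢ·(p₁ᵢ/p₀ᵢ) = 45.1179 + 51.4784 + 16.6667 = 113.2630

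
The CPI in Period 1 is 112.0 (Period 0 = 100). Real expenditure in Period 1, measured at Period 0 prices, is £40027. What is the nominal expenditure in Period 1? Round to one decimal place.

Nominal = Real × (Index/100) = 40027 × (112.0/100)
        = 40027 × 1.120 = 44830.2400

44830.2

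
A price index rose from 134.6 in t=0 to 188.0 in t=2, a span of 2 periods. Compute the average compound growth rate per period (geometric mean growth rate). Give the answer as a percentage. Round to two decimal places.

18.18%

Growth factor = (188.0/134.6)^(1/2) = (1.396731)^(1/2) = 1.181834
Growth rate = 1.181834 − 1 = 0.181834 = 18.1834%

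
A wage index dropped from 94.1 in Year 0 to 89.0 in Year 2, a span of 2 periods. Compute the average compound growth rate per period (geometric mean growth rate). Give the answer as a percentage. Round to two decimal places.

Growth factor = (89.0/94.1)^(1/2) = (0.945802)^(1/2) = 0.972524
Growth rate = 0.972524 − 1 = -0.027476 = -2.7476%

-2.75%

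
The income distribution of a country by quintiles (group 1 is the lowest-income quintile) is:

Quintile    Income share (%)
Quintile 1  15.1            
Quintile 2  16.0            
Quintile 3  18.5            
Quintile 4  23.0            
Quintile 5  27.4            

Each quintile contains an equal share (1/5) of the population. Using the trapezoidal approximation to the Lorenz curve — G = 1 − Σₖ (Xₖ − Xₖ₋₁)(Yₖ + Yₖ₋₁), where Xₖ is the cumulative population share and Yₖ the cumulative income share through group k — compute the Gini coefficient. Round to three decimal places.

Cumulative income shares Yₖ: 0.1510, 0.3110, 0.4960, 0.7260, 1.0000
Σ (Xₖ−Xₖ₋₁)(Yₖ+Yₖ₋₁) = (1/5)(0.1510+0.0000) + (1/5)(0.3110+0.1510) + (1/5)(0.4960+0.3110) + (1/5)(0.7260+0.4960) + (1/5)(1.0000+0.7260)
  = 0.0302 + 0.0924 + 0.1614 + 0.2444 + 0.3452 = 0.8736
G = 1 − 0.8736 = 0.1264

0.126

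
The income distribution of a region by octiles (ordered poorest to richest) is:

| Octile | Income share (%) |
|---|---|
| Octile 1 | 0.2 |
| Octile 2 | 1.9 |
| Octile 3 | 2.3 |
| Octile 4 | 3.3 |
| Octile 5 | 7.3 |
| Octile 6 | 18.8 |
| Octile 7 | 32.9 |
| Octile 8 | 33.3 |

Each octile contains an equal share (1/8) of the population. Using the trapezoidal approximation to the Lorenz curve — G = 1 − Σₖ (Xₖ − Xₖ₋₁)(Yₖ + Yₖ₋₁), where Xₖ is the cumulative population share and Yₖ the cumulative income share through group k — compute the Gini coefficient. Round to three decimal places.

0.550

Cumulative income shares Yₖ: 0.0020, 0.0210, 0.0440, 0.0770, 0.1500, 0.3380, 0.6670, 1.0000
Σ (Xₖ−Xₖ₋₁)(Yₖ+Yₖ₋₁) = (1/8)(0.0020+0.0000) + (1/8)(0.0210+0.0020) + (1/8)(0.0440+0.0210) + (1/8)(0.0770+0.0440) + (1/8)(0.1500+0.0770) + (1/8)(0.3380+0.1500) + (1/8)(0.6670+0.3380) + (1/8)(1.0000+0.6670)
  = 0.0003 + 0.0029 + 0.0081 + 0.0151 + 0.0284 + 0.0610 + 0.1256 + 0.2084 = 0.4497
G = 1 − 0.4497 = 0.5503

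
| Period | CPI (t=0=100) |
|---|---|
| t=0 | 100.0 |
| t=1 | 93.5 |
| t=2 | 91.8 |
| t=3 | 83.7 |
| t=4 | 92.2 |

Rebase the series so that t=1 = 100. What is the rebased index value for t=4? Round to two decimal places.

98.61

Rebased(t=4) = 92.2 / 93.5 × 100 = 98.6096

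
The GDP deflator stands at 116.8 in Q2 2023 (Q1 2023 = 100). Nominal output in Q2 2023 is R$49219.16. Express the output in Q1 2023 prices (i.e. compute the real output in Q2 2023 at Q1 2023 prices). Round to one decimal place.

Real = Nominal ÷ (Index/100) = 49219.16 ÷ (116.8/100)
     = 49219.16 ÷ 1.168 = 42139.6918

42139.7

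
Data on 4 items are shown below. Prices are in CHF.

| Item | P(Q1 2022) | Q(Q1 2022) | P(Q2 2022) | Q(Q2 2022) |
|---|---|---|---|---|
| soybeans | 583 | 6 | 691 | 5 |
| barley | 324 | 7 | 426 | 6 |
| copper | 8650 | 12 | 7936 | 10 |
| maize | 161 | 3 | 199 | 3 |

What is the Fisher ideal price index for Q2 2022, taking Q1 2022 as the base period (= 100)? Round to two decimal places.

Laspeyres component (base-period weights):
ΣP(Q2 2022)Q(Q1 2022) = 691×6 + 426×7 + 7936×12 + 199×3 = 4146 + 2982 + 95232 + 597 = 102957
ΣP(Q1 2022)Q(Q1 2022) = 583×6 + 324×7 + 8650×12 + 161×3 = 3498 + 2268 + 103800 + 483 = 110049
L = 102957 / 110049 × 100 = 93.5556
Paasche component (current-period weights):
ΣP(Q2 2022)Q(Q2 2022) = 691×5 + 426×6 + 7936×10 + 199×3 = 3455 + 2556 + 79360 + 597 = 85968
ΣP(Q1 2022)Q(Q2 2022) = 583×5 + 324×6 + 8650×10 + 161×3 = 2915 + 1944 + 86500 + 483 = 91842
P = 85968 / 91842 × 100 = 93.6042
Fisher = √(L × P) = √(93.5556 × 93.6042) = 93.5799

93.58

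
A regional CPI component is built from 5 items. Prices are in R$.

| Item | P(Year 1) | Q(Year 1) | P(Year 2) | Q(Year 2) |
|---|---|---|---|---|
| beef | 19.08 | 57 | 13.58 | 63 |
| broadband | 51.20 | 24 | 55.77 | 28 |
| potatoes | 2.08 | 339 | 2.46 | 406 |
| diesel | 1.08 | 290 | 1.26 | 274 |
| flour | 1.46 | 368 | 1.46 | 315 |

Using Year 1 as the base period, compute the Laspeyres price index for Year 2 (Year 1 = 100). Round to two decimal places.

Laspeyres price index uses base-period quantities as weights.
ΣP(Year 2)·Q(Year 1) = 13.58×57 + 55.77×24 + 2.46×339 + 1.26×290 + 1.46×368 = 774.06 + 1338.48 + 833.94 + 365.4 + 537.28 = 3849.16
ΣP(Year 1)·Q(Year 1) = 19.08×57 + 51.20×24 + 2.08×339 + 1.08×290 + 1.46×368 = 1087.56 + 1228.8 + 705.12 + 313.2 + 537.28 = 3871.96
Index = 3849.16 / 3871.96 × 100 = 99.4112

99.41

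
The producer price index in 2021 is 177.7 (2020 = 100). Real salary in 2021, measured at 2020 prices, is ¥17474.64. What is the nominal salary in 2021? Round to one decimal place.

Nominal = Real × (Index/100) = 17474.64 × (177.7/100)
        = 17474.64 × 1.777 = 31052.4353

31052.4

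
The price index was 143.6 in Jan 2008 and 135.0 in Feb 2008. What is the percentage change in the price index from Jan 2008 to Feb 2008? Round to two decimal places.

Change = (135.0 − 143.6) / 143.6 × 100
       = -8.6 / 143.6 × 100 = -5.9889%

-5.99%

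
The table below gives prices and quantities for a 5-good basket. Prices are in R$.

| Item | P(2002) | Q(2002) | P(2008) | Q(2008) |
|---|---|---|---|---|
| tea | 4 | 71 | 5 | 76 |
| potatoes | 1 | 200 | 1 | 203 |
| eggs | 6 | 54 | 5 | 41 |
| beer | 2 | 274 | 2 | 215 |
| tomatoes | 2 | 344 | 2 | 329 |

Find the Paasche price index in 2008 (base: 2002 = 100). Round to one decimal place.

Paasche price index uses current-period quantities as weights.
ΣP(2008)·Q(2008) = 5×76 + 1×203 + 5×41 + 2×215 + 2×329 = 380 + 203 + 205 + 430 + 658 = 1876
ΣP(2002)·Q(2008) = 4×76 + 1×203 + 6×41 + 2×215 + 2×329 = 304 + 203 + 246 + 430 + 658 = 1841
Index = 1876 / 1841 × 100 = 101.9011

101.9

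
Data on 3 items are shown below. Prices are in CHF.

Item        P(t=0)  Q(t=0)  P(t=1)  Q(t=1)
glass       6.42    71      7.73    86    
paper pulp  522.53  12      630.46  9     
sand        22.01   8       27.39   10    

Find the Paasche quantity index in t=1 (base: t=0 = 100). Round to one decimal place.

79.4

Paasche quantity index uses current-period prices as weights.
ΣP(t=1)·Q(t=1) = 7.73×86 + 630.46×9 + 27.39×10 = 664.78 + 5674.14 + 273.9 = 6612.82
ΣP(t=1)·Q(t=0) = 7.73×71 + 630.46×12 + 27.39×8 = 548.83 + 7565.52 + 219.12 = 8333.47
Index = 6612.82 / 8333.47 × 100 = 79.3525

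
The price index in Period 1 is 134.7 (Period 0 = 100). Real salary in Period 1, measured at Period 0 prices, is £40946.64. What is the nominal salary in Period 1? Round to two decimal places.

Nominal = Real × (Index/100) = 40946.64 × (134.7/100)
        = 40946.64 × 1.347 = 55155.1241

55155.12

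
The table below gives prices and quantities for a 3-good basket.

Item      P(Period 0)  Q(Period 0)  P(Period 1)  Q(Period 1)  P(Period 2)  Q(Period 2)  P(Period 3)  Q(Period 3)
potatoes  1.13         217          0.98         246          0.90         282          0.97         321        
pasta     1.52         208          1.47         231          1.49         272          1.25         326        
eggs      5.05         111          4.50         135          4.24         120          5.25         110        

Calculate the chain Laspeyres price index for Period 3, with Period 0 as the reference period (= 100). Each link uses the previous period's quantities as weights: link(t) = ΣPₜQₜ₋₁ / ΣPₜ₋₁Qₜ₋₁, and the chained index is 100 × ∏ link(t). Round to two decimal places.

Link Period 0→Period 1:
ΣP(Period 1)Q(Period 0) = 0.98×217 + 1.47×208 + 4.50×111 = 212.66 + 305.76 + 499.5 = 1017.92
ΣP(Period 0)Q(Period 0) = 1.13×217 + 1.52×208 + 5.05×111 = 245.21 + 316.16 + 560.55 = 1121.92
link = 1017.92/1121.92 = 0.907302
Link Period 1→Period 2:
ΣP(Period 2)Q(Period 1) = 0.90×246 + 1.49×231 + 4.24×135 = 221.4 + 344.19 + 572.4 = 1137.99
ΣP(Period 1)Q(Period 1) = 0.98×246 + 1.47×231 + 4.50×135 = 241.08 + 339.57 + 607.5 = 1188.15
link = 1137.99/1188.15 = 0.957783
Link Period 2→Period 3:
ΣP(Period 3)Q(Period 2) = 0.97×282 + 1.25×272 + 5.25×120 = 273.54 + 340 + 630 = 1243.54
ΣP(Period 2)Q(Period 2) = 0.90×282 + 1.49×272 + 4.24×120 = 253.8 + 405.28 + 508.8 = 1167.88
link = 1243.54/1167.88 = 1.064784
Chained index = 100 × 0.907302 × 0.957783 × 1.064784 = 92.5296

92.53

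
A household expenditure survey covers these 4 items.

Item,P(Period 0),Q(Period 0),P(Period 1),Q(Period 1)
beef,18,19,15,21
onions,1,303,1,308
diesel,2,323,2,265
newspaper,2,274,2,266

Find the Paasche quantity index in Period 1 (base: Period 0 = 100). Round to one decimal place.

94.6

Paasche quantity index uses current-period prices as weights.
ΣP(Period 1)·Q(Period 1) = 15×21 + 1×308 + 2×265 + 2×266 = 315 + 308 + 530 + 532 = 1685
ΣP(Period 1)·Q(Period 0) = 15×19 + 1×303 + 2×323 + 2×274 = 285 + 303 + 646 + 548 = 1782
Index = 1685 / 1782 × 100 = 94.5567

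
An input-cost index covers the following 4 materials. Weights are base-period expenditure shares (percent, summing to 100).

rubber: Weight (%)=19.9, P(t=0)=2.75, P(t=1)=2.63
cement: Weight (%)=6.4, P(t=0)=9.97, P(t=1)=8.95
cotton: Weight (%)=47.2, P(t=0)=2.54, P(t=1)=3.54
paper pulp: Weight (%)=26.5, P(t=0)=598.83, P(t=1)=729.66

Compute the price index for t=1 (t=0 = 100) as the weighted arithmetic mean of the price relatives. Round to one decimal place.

122.8

rubber: 19.9 × (2.63/2.75) = 19.9 × 0.956364 = 19.0316
cement: 6.4 × (8.95/9.97) = 6.4 × 0.897693 = 5.7452
cotton: 47.2 × (3.54/2.54) = 47.2 × 1.393701 = 65.7827
paper pulp: 26.5 × (729.66/598.83) = 26.5 × 1.218476 = 32.2896
Index = Σ wᵢ·(p₁ᵢ/p₀ᵢ) = 19.0316 + 5.7452 + 65.7827 + 32.2896 = 122.8492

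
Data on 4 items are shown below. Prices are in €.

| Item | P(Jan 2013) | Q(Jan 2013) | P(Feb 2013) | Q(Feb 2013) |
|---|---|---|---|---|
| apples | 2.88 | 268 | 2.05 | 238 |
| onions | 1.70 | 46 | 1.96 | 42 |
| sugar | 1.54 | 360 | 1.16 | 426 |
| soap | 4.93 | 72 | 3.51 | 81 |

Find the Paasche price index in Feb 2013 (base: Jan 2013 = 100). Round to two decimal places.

Paasche price index uses current-period quantities as weights.
ΣP(Feb 2013)·Q(Feb 2013) = 2.05×238 + 1.96×42 + 1.16×426 + 3.51×81 = 487.9 + 82.32 + 494.16 + 284.31 = 1348.69
ΣP(Jan 2013)·Q(Feb 2013) = 2.88×238 + 1.70×42 + 1.54×426 + 4.93×81 = 685.44 + 71.4 + 656.04 + 399.33 = 1812.21
Index = 1348.69 / 1812.21 × 100 = 74.4224

74.42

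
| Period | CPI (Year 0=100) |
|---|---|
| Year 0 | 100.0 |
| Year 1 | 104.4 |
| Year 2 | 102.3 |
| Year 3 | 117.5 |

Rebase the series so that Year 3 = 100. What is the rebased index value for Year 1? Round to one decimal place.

88.9

Rebased(Year 1) = 104.4 / 117.5 × 100 = 88.8511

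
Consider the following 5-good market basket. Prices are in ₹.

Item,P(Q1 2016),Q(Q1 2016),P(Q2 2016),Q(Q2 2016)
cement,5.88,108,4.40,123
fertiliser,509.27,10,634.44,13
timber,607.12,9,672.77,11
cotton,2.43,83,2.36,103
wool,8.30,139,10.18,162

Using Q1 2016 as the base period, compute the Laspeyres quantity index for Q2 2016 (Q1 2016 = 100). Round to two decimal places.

124.47

Laspeyres quantity index uses base-period prices as weights.
ΣP(Q1 2016)·Q(Q2 2016) = 5.88×123 + 509.27×13 + 607.12×11 + 2.43×103 + 8.30×162 = 723.24 + 6620.51 + 6678.32 + 250.29 + 1344.6 = 15616.96
ΣP(Q1 2016)·Q(Q1 2016) = 5.88×108 + 509.27×10 + 607.12×9 + 2.43×83 + 8.30×139 = 635.04 + 5092.7 + 5464.08 + 201.69 + 1153.7 = 12547.21
Index = 15616.96 / 12547.21 × 100 = 124.4656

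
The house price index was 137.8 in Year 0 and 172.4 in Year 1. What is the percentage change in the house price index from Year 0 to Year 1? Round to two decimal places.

Change = (172.4 − 137.8) / 137.8 × 100
       = 34.6 / 137.8 × 100 = 25.1089%

25.11%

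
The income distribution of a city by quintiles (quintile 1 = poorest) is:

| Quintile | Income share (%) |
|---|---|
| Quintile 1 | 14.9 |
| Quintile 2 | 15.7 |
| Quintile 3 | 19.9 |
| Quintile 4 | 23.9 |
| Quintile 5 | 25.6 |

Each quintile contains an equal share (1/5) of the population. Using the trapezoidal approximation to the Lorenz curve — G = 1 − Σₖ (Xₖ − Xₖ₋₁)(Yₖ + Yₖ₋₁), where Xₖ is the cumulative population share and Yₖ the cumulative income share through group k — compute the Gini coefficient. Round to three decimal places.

0.118

Cumulative income shares Yₖ: 0.1490, 0.3060, 0.5050, 0.7440, 1.0000
Σ (Xₖ−Xₖ₋₁)(Yₖ+Yₖ₋₁) = (1/5)(0.1490+0.0000) + (1/5)(0.3060+0.1490) + (1/5)(0.5050+0.3060) + (1/5)(0.7440+0.5050) + (1/5)(1.0000+0.7440)
  = 0.0298 + 0.0910 + 0.1622 + 0.2498 + 0.3488 = 0.8816
G = 1 − 0.8816 = 0.1184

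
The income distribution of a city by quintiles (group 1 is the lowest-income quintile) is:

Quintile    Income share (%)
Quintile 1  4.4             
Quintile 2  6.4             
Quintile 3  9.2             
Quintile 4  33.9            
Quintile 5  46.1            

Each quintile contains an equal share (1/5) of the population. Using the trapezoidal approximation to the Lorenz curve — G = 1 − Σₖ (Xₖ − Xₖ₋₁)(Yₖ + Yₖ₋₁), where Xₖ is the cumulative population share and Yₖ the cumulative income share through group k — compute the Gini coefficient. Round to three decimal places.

Cumulative income shares Yₖ: 0.0440, 0.1080, 0.2000, 0.5390, 1.0000
Σ (Xₖ−Xₖ₋₁)(Yₖ+Yₖ₋₁) = (1/5)(0.0440+0.0000) + (1/5)(0.1080+0.0440) + (1/5)(0.2000+0.1080) + (1/5)(0.5390+0.2000) + (1/5)(1.0000+0.5390)
  = 0.0088 + 0.0304 + 0.0616 + 0.1478 + 0.3078 = 0.5564
G = 1 − 0.5564 = 0.4436

0.444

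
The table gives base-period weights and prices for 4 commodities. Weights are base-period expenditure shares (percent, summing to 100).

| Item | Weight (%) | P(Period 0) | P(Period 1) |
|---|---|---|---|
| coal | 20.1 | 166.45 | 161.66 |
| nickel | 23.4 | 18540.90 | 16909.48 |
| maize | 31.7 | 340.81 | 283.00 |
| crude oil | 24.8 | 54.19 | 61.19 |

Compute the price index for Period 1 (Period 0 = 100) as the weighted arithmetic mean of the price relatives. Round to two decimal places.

95.19

coal: 20.1 × (161.66/166.45) = 20.1 × 0.971223 = 19.5216
nickel: 23.4 × (16909.48/18540.90) = 23.4 × 0.912010 = 21.3410
maize: 31.7 × (283.00/340.81) = 31.7 × 0.830375 = 26.3229
crude oil: 24.8 × (61.19/54.19) = 24.8 × 1.129175 = 28.0035
Index = Σ wᵢ·(p₁ᵢ/p₀ᵢ) = 19.5216 + 21.3410 + 26.3229 + 28.0035 = 95.1890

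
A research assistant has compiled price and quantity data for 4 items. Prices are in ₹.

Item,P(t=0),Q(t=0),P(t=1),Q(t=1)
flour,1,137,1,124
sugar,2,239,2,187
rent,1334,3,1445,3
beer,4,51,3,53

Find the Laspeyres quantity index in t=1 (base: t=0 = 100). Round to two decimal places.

97.74

Laspeyres quantity index uses base-period prices as weights.
ΣP(t=0)·Q(t=1) = 1×124 + 2×187 + 1334×3 + 4×53 = 124 + 374 + 4002 + 212 = 4712
ΣP(t=0)·Q(t=0) = 1×137 + 2×239 + 1334×3 + 4×51 = 137 + 478 + 4002 + 204 = 4821
Index = 4712 / 4821 × 100 = 97.7391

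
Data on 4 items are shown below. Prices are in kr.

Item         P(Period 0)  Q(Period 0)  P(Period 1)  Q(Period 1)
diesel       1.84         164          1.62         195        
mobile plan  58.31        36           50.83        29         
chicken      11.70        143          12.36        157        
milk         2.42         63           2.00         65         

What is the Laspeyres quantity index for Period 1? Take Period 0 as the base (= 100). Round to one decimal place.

95.7

Laspeyres quantity index uses base-period prices as weights.
ΣP(Period 0)·Q(Period 1) = 1.84×195 + 58.31×29 + 11.70×157 + 2.42×65 = 358.8 + 1690.99 + 1836.9 + 157.3 = 4043.99
ΣP(Period 0)·Q(Period 0) = 1.84×164 + 58.31×36 + 11.70×143 + 2.42×63 = 301.76 + 2099.16 + 1673.1 + 152.46 = 4226.48
Index = 4043.99 / 4226.48 × 100 = 95.6822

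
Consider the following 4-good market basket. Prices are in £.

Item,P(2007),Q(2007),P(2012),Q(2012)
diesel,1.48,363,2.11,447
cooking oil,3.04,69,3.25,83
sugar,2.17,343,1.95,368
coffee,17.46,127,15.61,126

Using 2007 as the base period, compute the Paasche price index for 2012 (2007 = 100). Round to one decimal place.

Paasche price index uses current-period quantities as weights.
ΣP(2012)·Q(2012) = 2.11×447 + 3.25×83 + 1.95×368 + 15.61×126 = 943.17 + 269.75 + 717.6 + 1966.86 = 3897.38
ΣP(2007)·Q(2012) = 1.48×447 + 3.04×83 + 2.17×368 + 17.46×126 = 661.56 + 252.32 + 798.56 + 2199.96 = 3912.4
Index = 3897.38 / 3912.4 × 100 = 99.6161

99.6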